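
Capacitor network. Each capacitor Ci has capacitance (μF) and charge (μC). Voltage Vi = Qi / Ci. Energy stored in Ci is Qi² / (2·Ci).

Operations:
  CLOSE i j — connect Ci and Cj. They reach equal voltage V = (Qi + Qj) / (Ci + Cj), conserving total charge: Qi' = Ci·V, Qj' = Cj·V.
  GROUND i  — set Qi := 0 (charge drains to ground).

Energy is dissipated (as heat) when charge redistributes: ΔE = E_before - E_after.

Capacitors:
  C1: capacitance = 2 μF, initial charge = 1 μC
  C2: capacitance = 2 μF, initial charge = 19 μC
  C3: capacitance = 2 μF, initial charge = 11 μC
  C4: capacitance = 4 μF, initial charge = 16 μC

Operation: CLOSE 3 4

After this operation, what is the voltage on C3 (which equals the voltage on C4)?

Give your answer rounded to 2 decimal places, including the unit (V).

Answer: 4.50 V

Derivation:
Initial: C1(2μF, Q=1μC, V=0.50V), C2(2μF, Q=19μC, V=9.50V), C3(2μF, Q=11μC, V=5.50V), C4(4μF, Q=16μC, V=4.00V)
Op 1: CLOSE 3-4: Q_total=27.00, C_total=6.00, V=4.50; Q3=9.00, Q4=18.00; dissipated=1.500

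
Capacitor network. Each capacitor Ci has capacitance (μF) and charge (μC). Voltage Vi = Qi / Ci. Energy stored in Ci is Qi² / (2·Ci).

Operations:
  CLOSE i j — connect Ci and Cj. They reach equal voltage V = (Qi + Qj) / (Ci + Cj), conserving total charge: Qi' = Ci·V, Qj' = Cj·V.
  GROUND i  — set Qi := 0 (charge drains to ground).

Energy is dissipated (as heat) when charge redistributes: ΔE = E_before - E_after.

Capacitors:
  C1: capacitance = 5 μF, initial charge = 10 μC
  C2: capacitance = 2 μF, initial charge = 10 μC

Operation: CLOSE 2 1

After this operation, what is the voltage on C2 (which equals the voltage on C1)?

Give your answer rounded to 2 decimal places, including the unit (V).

Initial: C1(5μF, Q=10μC, V=2.00V), C2(2μF, Q=10μC, V=5.00V)
Op 1: CLOSE 2-1: Q_total=20.00, C_total=7.00, V=2.86; Q2=5.71, Q1=14.29; dissipated=6.429

Answer: 2.86 V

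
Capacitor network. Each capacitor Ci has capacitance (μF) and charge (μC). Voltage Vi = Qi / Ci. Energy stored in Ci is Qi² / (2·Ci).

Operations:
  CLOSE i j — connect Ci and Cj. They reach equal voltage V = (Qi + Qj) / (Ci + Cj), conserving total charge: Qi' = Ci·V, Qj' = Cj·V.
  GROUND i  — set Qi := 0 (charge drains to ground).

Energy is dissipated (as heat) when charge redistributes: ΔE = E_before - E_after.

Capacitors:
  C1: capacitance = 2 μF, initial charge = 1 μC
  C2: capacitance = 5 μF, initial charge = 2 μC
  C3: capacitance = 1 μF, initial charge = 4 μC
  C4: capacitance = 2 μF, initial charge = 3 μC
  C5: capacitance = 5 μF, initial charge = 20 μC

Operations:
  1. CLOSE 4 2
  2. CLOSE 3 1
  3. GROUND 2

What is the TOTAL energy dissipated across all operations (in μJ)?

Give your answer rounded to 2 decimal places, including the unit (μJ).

Answer: 6.22 μJ

Derivation:
Initial: C1(2μF, Q=1μC, V=0.50V), C2(5μF, Q=2μC, V=0.40V), C3(1μF, Q=4μC, V=4.00V), C4(2μF, Q=3μC, V=1.50V), C5(5μF, Q=20μC, V=4.00V)
Op 1: CLOSE 4-2: Q_total=5.00, C_total=7.00, V=0.71; Q4=1.43, Q2=3.57; dissipated=0.864
Op 2: CLOSE 3-1: Q_total=5.00, C_total=3.00, V=1.67; Q3=1.67, Q1=3.33; dissipated=4.083
Op 3: GROUND 2: Q2=0; energy lost=1.276
Total dissipated: 6.223 μJ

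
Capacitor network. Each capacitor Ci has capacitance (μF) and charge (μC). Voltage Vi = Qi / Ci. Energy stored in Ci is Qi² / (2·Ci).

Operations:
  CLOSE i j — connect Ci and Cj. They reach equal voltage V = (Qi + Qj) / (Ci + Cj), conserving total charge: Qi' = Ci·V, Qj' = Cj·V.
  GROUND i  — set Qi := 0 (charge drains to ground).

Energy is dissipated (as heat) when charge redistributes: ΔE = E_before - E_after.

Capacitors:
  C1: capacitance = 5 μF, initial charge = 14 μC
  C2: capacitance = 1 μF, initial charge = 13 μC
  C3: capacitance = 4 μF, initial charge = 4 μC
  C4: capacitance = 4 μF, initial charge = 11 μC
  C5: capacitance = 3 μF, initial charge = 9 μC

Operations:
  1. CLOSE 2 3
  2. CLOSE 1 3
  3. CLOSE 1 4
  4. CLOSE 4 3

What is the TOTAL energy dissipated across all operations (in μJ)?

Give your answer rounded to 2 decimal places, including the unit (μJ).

Answer: 58.13 μJ

Derivation:
Initial: C1(5μF, Q=14μC, V=2.80V), C2(1μF, Q=13μC, V=13.00V), C3(4μF, Q=4μC, V=1.00V), C4(4μF, Q=11μC, V=2.75V), C5(3μF, Q=9μC, V=3.00V)
Op 1: CLOSE 2-3: Q_total=17.00, C_total=5.00, V=3.40; Q2=3.40, Q3=13.60; dissipated=57.600
Op 2: CLOSE 1-3: Q_total=27.60, C_total=9.00, V=3.07; Q1=15.33, Q3=12.27; dissipated=0.400
Op 3: CLOSE 1-4: Q_total=26.33, C_total=9.00, V=2.93; Q1=14.63, Q4=11.70; dissipated=0.111
Op 4: CLOSE 4-3: Q_total=23.97, C_total=8.00, V=3.00; Q4=11.99, Q3=11.99; dissipated=0.020
Total dissipated: 58.131 μJ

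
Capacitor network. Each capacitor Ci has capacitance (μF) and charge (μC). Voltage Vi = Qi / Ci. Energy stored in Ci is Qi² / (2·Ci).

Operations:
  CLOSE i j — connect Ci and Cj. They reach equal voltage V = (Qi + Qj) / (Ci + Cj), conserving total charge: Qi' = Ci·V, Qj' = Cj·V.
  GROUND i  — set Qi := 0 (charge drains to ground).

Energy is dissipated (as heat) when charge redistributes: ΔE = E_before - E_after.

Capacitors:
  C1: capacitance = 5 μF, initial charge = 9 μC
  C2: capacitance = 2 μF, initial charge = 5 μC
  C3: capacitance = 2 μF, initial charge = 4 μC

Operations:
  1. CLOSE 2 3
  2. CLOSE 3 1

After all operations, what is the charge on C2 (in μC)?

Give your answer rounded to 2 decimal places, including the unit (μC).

Initial: C1(5μF, Q=9μC, V=1.80V), C2(2μF, Q=5μC, V=2.50V), C3(2μF, Q=4μC, V=2.00V)
Op 1: CLOSE 2-3: Q_total=9.00, C_total=4.00, V=2.25; Q2=4.50, Q3=4.50; dissipated=0.125
Op 2: CLOSE 3-1: Q_total=13.50, C_total=7.00, V=1.93; Q3=3.86, Q1=9.64; dissipated=0.145
Final charges: Q1=9.64, Q2=4.50, Q3=3.86

Answer: 4.50 μC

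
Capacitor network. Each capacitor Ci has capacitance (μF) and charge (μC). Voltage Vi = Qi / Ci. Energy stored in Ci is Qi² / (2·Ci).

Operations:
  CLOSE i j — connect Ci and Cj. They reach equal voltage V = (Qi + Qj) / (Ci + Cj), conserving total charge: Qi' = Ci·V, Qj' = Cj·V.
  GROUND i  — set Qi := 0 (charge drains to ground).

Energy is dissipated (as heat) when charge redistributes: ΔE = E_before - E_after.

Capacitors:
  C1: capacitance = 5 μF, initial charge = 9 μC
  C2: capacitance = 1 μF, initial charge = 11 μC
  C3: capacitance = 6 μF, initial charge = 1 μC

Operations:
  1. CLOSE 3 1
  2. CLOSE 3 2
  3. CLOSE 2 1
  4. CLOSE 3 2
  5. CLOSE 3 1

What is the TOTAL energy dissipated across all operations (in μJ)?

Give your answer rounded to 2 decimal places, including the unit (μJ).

Initial: C1(5μF, Q=9μC, V=1.80V), C2(1μF, Q=11μC, V=11.00V), C3(6μF, Q=1μC, V=0.17V)
Op 1: CLOSE 3-1: Q_total=10.00, C_total=11.00, V=0.91; Q3=5.45, Q1=4.55; dissipated=3.638
Op 2: CLOSE 3-2: Q_total=16.45, C_total=7.00, V=2.35; Q3=14.10, Q2=2.35; dissipated=43.640
Op 3: CLOSE 2-1: Q_total=6.90, C_total=6.00, V=1.15; Q2=1.15, Q1=5.75; dissipated=0.866
Op 4: CLOSE 3-2: Q_total=15.25, C_total=7.00, V=2.18; Q3=13.07, Q2=2.18; dissipated=0.618
Op 5: CLOSE 3-1: Q_total=18.82, C_total=11.00, V=1.71; Q3=10.27, Q1=8.55; dissipated=1.446
Total dissipated: 50.208 μJ

Answer: 50.21 μJ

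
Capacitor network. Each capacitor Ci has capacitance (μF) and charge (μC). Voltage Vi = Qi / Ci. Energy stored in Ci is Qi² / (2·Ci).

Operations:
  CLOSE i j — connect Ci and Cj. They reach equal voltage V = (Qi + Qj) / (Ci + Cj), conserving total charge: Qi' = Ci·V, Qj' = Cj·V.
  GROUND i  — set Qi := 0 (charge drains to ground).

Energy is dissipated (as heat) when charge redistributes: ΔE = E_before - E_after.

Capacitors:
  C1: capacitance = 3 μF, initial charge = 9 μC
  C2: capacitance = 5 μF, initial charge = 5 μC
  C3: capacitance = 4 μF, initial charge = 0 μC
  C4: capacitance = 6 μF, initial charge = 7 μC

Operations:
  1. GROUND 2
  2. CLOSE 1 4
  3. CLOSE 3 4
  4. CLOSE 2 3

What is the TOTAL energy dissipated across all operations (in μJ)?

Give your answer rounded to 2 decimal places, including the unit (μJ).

Answer: 10.92 μJ

Derivation:
Initial: C1(3μF, Q=9μC, V=3.00V), C2(5μF, Q=5μC, V=1.00V), C3(4μF, Q=0μC, V=0.00V), C4(6μF, Q=7μC, V=1.17V)
Op 1: GROUND 2: Q2=0; energy lost=2.500
Op 2: CLOSE 1-4: Q_total=16.00, C_total=9.00, V=1.78; Q1=5.33, Q4=10.67; dissipated=3.361
Op 3: CLOSE 3-4: Q_total=10.67, C_total=10.00, V=1.07; Q3=4.27, Q4=6.40; dissipated=3.793
Op 4: CLOSE 2-3: Q_total=4.27, C_total=9.00, V=0.47; Q2=2.37, Q3=1.90; dissipated=1.264
Total dissipated: 10.918 μJ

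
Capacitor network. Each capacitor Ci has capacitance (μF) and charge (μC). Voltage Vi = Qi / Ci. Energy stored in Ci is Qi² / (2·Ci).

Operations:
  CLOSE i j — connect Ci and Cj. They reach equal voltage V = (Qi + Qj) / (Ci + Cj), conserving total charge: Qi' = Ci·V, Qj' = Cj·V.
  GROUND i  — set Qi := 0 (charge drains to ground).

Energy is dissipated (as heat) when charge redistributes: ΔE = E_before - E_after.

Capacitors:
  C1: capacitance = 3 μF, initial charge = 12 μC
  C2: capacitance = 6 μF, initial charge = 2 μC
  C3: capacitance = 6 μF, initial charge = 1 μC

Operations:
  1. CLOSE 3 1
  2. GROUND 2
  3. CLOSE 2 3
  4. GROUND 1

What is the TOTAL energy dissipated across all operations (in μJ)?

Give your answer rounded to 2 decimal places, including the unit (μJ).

Initial: C1(3μF, Q=12μC, V=4.00V), C2(6μF, Q=2μC, V=0.33V), C3(6μF, Q=1μC, V=0.17V)
Op 1: CLOSE 3-1: Q_total=13.00, C_total=9.00, V=1.44; Q3=8.67, Q1=4.33; dissipated=14.694
Op 2: GROUND 2: Q2=0; energy lost=0.333
Op 3: CLOSE 2-3: Q_total=8.67, C_total=12.00, V=0.72; Q2=4.33, Q3=4.33; dissipated=3.130
Op 4: GROUND 1: Q1=0; energy lost=3.130
Total dissipated: 21.287 μJ

Answer: 21.29 μJ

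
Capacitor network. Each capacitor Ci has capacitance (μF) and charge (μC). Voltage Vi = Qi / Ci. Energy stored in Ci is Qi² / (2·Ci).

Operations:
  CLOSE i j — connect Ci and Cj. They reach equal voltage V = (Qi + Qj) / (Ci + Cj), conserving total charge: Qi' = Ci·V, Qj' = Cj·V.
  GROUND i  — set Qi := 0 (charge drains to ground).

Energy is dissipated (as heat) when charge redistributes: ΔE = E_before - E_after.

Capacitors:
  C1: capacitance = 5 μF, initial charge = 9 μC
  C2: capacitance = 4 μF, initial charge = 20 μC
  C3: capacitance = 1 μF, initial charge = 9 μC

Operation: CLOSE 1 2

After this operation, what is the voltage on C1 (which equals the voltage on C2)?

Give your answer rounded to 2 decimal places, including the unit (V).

Answer: 3.22 V

Derivation:
Initial: C1(5μF, Q=9μC, V=1.80V), C2(4μF, Q=20μC, V=5.00V), C3(1μF, Q=9μC, V=9.00V)
Op 1: CLOSE 1-2: Q_total=29.00, C_total=9.00, V=3.22; Q1=16.11, Q2=12.89; dissipated=11.378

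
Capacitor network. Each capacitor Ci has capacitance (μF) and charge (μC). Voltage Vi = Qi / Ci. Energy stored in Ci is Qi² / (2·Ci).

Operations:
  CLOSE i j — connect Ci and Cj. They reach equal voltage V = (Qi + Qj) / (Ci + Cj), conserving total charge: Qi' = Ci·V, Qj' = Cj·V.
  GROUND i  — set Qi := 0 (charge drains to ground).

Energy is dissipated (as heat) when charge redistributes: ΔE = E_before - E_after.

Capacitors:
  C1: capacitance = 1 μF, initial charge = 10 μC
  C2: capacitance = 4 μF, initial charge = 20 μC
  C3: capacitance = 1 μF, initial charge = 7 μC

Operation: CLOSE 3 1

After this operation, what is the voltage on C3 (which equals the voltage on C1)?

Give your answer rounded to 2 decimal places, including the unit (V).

Initial: C1(1μF, Q=10μC, V=10.00V), C2(4μF, Q=20μC, V=5.00V), C3(1μF, Q=7μC, V=7.00V)
Op 1: CLOSE 3-1: Q_total=17.00, C_total=2.00, V=8.50; Q3=8.50, Q1=8.50; dissipated=2.250

Answer: 8.50 V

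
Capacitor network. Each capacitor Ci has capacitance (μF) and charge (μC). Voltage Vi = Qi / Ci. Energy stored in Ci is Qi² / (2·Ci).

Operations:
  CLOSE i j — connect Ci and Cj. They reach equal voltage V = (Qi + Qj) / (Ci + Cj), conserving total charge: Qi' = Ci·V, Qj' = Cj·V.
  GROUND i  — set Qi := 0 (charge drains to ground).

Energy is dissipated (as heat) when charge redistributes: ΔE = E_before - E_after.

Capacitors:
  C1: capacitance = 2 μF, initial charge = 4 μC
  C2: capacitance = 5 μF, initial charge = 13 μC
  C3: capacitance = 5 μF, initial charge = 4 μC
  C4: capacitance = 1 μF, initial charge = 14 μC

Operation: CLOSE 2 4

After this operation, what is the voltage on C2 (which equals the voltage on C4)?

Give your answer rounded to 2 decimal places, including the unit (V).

Answer: 4.50 V

Derivation:
Initial: C1(2μF, Q=4μC, V=2.00V), C2(5μF, Q=13μC, V=2.60V), C3(5μF, Q=4μC, V=0.80V), C4(1μF, Q=14μC, V=14.00V)
Op 1: CLOSE 2-4: Q_total=27.00, C_total=6.00, V=4.50; Q2=22.50, Q4=4.50; dissipated=54.150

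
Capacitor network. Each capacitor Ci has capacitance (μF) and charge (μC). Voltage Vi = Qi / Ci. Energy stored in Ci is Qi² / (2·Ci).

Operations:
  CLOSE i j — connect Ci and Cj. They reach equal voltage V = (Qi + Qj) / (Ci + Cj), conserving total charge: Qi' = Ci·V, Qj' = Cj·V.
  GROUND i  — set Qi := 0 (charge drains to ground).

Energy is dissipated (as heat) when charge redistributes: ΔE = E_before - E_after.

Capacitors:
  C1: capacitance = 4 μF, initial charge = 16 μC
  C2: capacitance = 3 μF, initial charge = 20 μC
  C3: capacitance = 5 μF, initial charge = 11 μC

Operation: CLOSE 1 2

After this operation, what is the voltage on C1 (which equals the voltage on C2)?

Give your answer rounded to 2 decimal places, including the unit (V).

Initial: C1(4μF, Q=16μC, V=4.00V), C2(3μF, Q=20μC, V=6.67V), C3(5μF, Q=11μC, V=2.20V)
Op 1: CLOSE 1-2: Q_total=36.00, C_total=7.00, V=5.14; Q1=20.57, Q2=15.43; dissipated=6.095

Answer: 5.14 V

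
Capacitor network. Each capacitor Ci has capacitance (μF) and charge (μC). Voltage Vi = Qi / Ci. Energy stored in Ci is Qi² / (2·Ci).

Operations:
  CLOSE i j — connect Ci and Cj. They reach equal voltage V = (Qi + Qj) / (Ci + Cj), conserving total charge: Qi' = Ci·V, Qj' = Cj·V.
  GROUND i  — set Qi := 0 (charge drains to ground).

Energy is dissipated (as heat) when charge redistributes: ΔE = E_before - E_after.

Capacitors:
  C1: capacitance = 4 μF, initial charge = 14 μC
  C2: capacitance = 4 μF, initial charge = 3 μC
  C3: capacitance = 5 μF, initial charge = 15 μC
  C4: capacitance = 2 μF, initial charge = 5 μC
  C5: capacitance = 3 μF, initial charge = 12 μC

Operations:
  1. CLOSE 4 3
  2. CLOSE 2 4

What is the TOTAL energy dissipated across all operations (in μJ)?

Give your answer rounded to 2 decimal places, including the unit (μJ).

Initial: C1(4μF, Q=14μC, V=3.50V), C2(4μF, Q=3μC, V=0.75V), C3(5μF, Q=15μC, V=3.00V), C4(2μF, Q=5μC, V=2.50V), C5(3μF, Q=12μC, V=4.00V)
Op 1: CLOSE 4-3: Q_total=20.00, C_total=7.00, V=2.86; Q4=5.71, Q3=14.29; dissipated=0.179
Op 2: CLOSE 2-4: Q_total=8.71, C_total=6.00, V=1.45; Q2=5.81, Q4=2.90; dissipated=2.960
Total dissipated: 3.139 μJ

Answer: 3.14 μJ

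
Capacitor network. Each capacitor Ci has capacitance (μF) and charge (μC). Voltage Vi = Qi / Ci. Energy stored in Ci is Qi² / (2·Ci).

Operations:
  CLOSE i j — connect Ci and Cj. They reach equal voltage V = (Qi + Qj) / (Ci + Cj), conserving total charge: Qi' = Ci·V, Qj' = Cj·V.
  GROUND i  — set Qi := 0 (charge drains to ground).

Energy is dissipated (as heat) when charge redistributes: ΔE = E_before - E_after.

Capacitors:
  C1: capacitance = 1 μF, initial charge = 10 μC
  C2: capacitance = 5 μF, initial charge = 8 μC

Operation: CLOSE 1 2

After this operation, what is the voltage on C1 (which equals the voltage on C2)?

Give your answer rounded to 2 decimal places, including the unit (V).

Initial: C1(1μF, Q=10μC, V=10.00V), C2(5μF, Q=8μC, V=1.60V)
Op 1: CLOSE 1-2: Q_total=18.00, C_total=6.00, V=3.00; Q1=3.00, Q2=15.00; dissipated=29.400

Answer: 3.00 V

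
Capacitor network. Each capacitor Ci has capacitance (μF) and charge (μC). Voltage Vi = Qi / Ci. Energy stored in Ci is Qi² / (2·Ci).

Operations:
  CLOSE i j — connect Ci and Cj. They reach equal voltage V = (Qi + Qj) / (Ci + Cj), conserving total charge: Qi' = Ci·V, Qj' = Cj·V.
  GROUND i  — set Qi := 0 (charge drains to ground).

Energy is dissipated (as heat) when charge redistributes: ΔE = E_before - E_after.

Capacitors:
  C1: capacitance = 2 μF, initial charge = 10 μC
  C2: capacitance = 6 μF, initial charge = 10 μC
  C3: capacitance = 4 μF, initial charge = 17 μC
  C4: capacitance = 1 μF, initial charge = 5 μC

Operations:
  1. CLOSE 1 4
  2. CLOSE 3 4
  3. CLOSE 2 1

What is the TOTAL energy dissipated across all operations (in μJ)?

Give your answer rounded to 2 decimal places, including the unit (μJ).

Answer: 8.56 μJ

Derivation:
Initial: C1(2μF, Q=10μC, V=5.00V), C2(6μF, Q=10μC, V=1.67V), C3(4μF, Q=17μC, V=4.25V), C4(1μF, Q=5μC, V=5.00V)
Op 1: CLOSE 1-4: Q_total=15.00, C_total=3.00, V=5.00; Q1=10.00, Q4=5.00; dissipated=0.000
Op 2: CLOSE 3-4: Q_total=22.00, C_total=5.00, V=4.40; Q3=17.60, Q4=4.40; dissipated=0.225
Op 3: CLOSE 2-1: Q_total=20.00, C_total=8.00, V=2.50; Q2=15.00, Q1=5.00; dissipated=8.333
Total dissipated: 8.558 μJ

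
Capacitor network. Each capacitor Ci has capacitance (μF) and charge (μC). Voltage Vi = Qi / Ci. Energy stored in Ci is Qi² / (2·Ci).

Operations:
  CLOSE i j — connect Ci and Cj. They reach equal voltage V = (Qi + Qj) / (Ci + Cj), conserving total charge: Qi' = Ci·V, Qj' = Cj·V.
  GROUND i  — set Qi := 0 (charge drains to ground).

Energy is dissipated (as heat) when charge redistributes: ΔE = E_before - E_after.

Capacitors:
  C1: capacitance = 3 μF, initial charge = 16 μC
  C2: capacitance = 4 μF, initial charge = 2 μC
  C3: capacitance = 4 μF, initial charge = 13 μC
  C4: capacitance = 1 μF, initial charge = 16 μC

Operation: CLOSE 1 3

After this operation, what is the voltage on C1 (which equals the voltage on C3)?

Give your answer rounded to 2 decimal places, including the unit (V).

Initial: C1(3μF, Q=16μC, V=5.33V), C2(4μF, Q=2μC, V=0.50V), C3(4μF, Q=13μC, V=3.25V), C4(1μF, Q=16μC, V=16.00V)
Op 1: CLOSE 1-3: Q_total=29.00, C_total=7.00, V=4.14; Q1=12.43, Q3=16.57; dissipated=3.720

Answer: 4.14 V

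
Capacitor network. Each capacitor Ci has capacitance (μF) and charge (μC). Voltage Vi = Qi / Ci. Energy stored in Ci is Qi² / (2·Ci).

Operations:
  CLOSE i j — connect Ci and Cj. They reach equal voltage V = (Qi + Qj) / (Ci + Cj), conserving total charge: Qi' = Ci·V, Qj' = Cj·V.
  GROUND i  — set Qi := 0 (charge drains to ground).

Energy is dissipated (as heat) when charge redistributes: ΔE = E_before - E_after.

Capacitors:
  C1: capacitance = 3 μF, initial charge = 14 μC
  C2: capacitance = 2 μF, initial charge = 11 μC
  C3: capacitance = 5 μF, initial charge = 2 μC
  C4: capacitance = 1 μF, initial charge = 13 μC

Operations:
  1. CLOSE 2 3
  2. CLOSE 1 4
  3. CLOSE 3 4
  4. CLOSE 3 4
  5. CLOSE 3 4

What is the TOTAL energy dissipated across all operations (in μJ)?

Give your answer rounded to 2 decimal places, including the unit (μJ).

Initial: C1(3μF, Q=14μC, V=4.67V), C2(2μF, Q=11μC, V=5.50V), C3(5μF, Q=2μC, V=0.40V), C4(1μF, Q=13μC, V=13.00V)
Op 1: CLOSE 2-3: Q_total=13.00, C_total=7.00, V=1.86; Q2=3.71, Q3=9.29; dissipated=18.579
Op 2: CLOSE 1-4: Q_total=27.00, C_total=4.00, V=6.75; Q1=20.25, Q4=6.75; dissipated=26.042
Op 3: CLOSE 3-4: Q_total=16.04, C_total=6.00, V=2.67; Q3=13.36, Q4=2.67; dissipated=9.975
Op 4: CLOSE 3-4: Q_total=16.04, C_total=6.00, V=2.67; Q3=13.36, Q4=2.67; dissipated=0.000
Op 5: CLOSE 3-4: Q_total=16.04, C_total=6.00, V=2.67; Q3=13.36, Q4=2.67; dissipated=0.000
Total dissipated: 54.595 μJ

Answer: 54.60 μJ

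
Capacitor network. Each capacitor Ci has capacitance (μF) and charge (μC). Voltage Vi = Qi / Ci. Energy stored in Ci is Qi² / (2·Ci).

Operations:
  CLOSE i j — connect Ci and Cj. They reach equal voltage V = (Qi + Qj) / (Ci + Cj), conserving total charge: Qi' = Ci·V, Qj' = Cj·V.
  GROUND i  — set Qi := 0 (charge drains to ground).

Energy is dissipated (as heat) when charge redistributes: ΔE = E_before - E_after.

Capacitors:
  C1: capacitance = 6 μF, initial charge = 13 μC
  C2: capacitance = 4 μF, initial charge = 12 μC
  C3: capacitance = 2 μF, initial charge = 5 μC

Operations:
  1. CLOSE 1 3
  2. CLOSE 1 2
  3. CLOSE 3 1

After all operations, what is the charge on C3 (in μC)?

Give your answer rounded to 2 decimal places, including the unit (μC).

Answer: 4.95 μC

Derivation:
Initial: C1(6μF, Q=13μC, V=2.17V), C2(4μF, Q=12μC, V=3.00V), C3(2μF, Q=5μC, V=2.50V)
Op 1: CLOSE 1-3: Q_total=18.00, C_total=8.00, V=2.25; Q1=13.50, Q3=4.50; dissipated=0.083
Op 2: CLOSE 1-2: Q_total=25.50, C_total=10.00, V=2.55; Q1=15.30, Q2=10.20; dissipated=0.675
Op 3: CLOSE 3-1: Q_total=19.80, C_total=8.00, V=2.48; Q3=4.95, Q1=14.85; dissipated=0.068
Final charges: Q1=14.85, Q2=10.20, Q3=4.95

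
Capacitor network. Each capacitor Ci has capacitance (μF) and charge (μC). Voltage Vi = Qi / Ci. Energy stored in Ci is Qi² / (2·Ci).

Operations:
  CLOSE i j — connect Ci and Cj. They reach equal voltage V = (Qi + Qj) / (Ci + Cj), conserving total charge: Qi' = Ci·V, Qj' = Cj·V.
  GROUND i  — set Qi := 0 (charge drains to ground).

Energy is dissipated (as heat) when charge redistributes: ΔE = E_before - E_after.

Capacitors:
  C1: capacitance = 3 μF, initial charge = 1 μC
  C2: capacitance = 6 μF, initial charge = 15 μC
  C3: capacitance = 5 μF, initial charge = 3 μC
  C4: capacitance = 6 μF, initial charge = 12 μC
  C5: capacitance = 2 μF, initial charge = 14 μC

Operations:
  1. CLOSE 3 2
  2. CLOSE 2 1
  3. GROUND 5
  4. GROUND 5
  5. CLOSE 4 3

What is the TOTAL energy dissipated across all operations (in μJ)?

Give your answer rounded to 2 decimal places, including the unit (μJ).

Initial: C1(3μF, Q=1μC, V=0.33V), C2(6μF, Q=15μC, V=2.50V), C3(5μF, Q=3μC, V=0.60V), C4(6μF, Q=12μC, V=2.00V), C5(2μF, Q=14μC, V=7.00V)
Op 1: CLOSE 3-2: Q_total=18.00, C_total=11.00, V=1.64; Q3=8.18, Q2=9.82; dissipated=4.923
Op 2: CLOSE 2-1: Q_total=10.82, C_total=9.00, V=1.20; Q2=7.21, Q1=3.61; dissipated=1.698
Op 3: GROUND 5: Q5=0; energy lost=49.000
Op 4: GROUND 5: Q5=0; energy lost=0.000
Op 5: CLOSE 4-3: Q_total=20.18, C_total=11.00, V=1.83; Q4=11.01, Q3=9.17; dissipated=0.180
Total dissipated: 55.801 μJ

Answer: 55.80 μJ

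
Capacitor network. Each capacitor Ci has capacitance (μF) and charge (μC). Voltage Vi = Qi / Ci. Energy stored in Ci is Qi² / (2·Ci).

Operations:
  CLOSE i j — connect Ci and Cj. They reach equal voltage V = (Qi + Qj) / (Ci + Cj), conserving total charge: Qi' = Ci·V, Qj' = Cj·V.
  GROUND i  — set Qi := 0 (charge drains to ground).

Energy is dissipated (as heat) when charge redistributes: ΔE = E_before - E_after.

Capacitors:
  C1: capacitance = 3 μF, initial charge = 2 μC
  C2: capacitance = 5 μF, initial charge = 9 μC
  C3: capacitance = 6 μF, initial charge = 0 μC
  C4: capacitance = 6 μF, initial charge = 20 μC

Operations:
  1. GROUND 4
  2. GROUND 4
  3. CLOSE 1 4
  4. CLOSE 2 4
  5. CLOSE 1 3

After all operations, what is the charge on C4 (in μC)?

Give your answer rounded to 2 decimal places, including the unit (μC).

Answer: 5.64 μC

Derivation:
Initial: C1(3μF, Q=2μC, V=0.67V), C2(5μF, Q=9μC, V=1.80V), C3(6μF, Q=0μC, V=0.00V), C4(6μF, Q=20μC, V=3.33V)
Op 1: GROUND 4: Q4=0; energy lost=33.333
Op 2: GROUND 4: Q4=0; energy lost=0.000
Op 3: CLOSE 1-4: Q_total=2.00, C_total=9.00, V=0.22; Q1=0.67, Q4=1.33; dissipated=0.444
Op 4: CLOSE 2-4: Q_total=10.33, C_total=11.00, V=0.94; Q2=4.70, Q4=5.64; dissipated=3.395
Op 5: CLOSE 1-3: Q_total=0.67, C_total=9.00, V=0.07; Q1=0.22, Q3=0.44; dissipated=0.049
Final charges: Q1=0.22, Q2=4.70, Q3=0.44, Q4=5.64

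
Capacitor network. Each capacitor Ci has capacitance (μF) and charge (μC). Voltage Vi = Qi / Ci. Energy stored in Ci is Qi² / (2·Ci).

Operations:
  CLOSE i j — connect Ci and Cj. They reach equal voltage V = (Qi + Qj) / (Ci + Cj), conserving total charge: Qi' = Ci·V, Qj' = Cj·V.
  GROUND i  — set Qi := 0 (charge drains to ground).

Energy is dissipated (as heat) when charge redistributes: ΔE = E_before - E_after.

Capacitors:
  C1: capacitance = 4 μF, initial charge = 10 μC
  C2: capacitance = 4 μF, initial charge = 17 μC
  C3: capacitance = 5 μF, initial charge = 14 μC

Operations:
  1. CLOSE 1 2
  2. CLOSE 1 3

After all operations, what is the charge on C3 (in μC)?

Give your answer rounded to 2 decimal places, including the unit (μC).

Initial: C1(4μF, Q=10μC, V=2.50V), C2(4μF, Q=17μC, V=4.25V), C3(5μF, Q=14μC, V=2.80V)
Op 1: CLOSE 1-2: Q_total=27.00, C_total=8.00, V=3.38; Q1=13.50, Q2=13.50; dissipated=3.062
Op 2: CLOSE 1-3: Q_total=27.50, C_total=9.00, V=3.06; Q1=12.22, Q3=15.28; dissipated=0.367
Final charges: Q1=12.22, Q2=13.50, Q3=15.28

Answer: 15.28 μC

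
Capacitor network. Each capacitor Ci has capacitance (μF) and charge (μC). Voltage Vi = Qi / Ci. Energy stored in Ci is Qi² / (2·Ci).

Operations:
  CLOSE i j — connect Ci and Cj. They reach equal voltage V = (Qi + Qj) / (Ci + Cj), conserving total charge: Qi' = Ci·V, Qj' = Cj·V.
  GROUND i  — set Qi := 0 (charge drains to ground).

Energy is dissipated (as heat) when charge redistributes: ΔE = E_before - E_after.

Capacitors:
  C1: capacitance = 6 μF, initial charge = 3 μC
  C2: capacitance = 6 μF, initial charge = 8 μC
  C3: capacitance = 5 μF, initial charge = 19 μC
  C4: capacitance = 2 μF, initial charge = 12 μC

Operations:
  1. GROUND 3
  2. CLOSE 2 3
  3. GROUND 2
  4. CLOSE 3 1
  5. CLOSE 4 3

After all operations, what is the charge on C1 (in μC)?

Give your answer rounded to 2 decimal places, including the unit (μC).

Answer: 3.62 μC

Derivation:
Initial: C1(6μF, Q=3μC, V=0.50V), C2(6μF, Q=8μC, V=1.33V), C3(5μF, Q=19μC, V=3.80V), C4(2μF, Q=12μC, V=6.00V)
Op 1: GROUND 3: Q3=0; energy lost=36.100
Op 2: CLOSE 2-3: Q_total=8.00, C_total=11.00, V=0.73; Q2=4.36, Q3=3.64; dissipated=2.424
Op 3: GROUND 2: Q2=0; energy lost=1.587
Op 4: CLOSE 3-1: Q_total=6.64, C_total=11.00, V=0.60; Q3=3.02, Q1=3.62; dissipated=0.070
Op 5: CLOSE 4-3: Q_total=15.02, C_total=7.00, V=2.15; Q4=4.29, Q3=10.73; dissipated=20.803
Final charges: Q1=3.62, Q2=0.00, Q3=10.73, Q4=4.29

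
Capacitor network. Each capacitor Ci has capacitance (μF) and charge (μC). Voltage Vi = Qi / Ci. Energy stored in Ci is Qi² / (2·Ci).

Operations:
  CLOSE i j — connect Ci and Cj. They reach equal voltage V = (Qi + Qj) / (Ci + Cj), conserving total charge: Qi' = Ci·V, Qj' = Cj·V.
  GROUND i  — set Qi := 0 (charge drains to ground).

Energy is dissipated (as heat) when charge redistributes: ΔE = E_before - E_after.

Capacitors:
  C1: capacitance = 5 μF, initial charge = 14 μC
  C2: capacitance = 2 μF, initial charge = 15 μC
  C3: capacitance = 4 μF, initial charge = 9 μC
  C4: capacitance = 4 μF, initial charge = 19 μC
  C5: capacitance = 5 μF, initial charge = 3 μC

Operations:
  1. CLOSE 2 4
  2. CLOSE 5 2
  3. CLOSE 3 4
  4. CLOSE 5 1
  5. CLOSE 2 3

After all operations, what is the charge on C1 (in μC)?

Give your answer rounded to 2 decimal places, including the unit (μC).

Initial: C1(5μF, Q=14μC, V=2.80V), C2(2μF, Q=15μC, V=7.50V), C3(4μF, Q=9μC, V=2.25V), C4(4μF, Q=19μC, V=4.75V), C5(5μF, Q=3μC, V=0.60V)
Op 1: CLOSE 2-4: Q_total=34.00, C_total=6.00, V=5.67; Q2=11.33, Q4=22.67; dissipated=5.042
Op 2: CLOSE 5-2: Q_total=14.33, C_total=7.00, V=2.05; Q5=10.24, Q2=4.10; dissipated=18.337
Op 3: CLOSE 3-4: Q_total=31.67, C_total=8.00, V=3.96; Q3=15.83, Q4=15.83; dissipated=11.674
Op 4: CLOSE 5-1: Q_total=24.24, C_total=10.00, V=2.42; Q5=12.12, Q1=12.12; dissipated=0.708
Op 5: CLOSE 2-3: Q_total=19.93, C_total=6.00, V=3.32; Q2=6.64, Q3=13.29; dissipated=2.434
Final charges: Q1=12.12, Q2=6.64, Q3=13.29, Q4=15.83, Q5=12.12

Answer: 12.12 μC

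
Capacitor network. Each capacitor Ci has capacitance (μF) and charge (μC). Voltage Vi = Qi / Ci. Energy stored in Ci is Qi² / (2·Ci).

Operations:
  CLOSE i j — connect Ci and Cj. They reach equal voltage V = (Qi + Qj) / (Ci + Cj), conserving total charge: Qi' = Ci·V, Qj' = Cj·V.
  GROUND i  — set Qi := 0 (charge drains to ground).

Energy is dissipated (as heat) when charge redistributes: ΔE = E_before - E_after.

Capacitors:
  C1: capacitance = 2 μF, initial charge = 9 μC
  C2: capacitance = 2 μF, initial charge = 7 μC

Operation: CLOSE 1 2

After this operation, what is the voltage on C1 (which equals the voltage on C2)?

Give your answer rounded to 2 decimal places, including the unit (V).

Answer: 4.00 V

Derivation:
Initial: C1(2μF, Q=9μC, V=4.50V), C2(2μF, Q=7μC, V=3.50V)
Op 1: CLOSE 1-2: Q_total=16.00, C_total=4.00, V=4.00; Q1=8.00, Q2=8.00; dissipated=0.500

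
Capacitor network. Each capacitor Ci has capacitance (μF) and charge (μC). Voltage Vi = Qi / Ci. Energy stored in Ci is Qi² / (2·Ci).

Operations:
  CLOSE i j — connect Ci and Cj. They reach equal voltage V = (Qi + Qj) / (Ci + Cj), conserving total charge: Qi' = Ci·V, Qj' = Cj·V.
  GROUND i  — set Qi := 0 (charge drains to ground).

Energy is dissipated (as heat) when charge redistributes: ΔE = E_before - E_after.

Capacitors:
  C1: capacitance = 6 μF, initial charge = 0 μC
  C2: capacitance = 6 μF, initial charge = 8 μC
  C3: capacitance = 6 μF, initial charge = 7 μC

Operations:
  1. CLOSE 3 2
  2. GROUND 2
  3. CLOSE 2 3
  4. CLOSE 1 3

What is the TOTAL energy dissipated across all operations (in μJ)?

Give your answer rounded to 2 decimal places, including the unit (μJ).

Answer: 7.66 μJ

Derivation:
Initial: C1(6μF, Q=0μC, V=0.00V), C2(6μF, Q=8μC, V=1.33V), C3(6μF, Q=7μC, V=1.17V)
Op 1: CLOSE 3-2: Q_total=15.00, C_total=12.00, V=1.25; Q3=7.50, Q2=7.50; dissipated=0.042
Op 2: GROUND 2: Q2=0; energy lost=4.688
Op 3: CLOSE 2-3: Q_total=7.50, C_total=12.00, V=0.62; Q2=3.75, Q3=3.75; dissipated=2.344
Op 4: CLOSE 1-3: Q_total=3.75, C_total=12.00, V=0.31; Q1=1.88, Q3=1.88; dissipated=0.586
Total dissipated: 7.659 μJ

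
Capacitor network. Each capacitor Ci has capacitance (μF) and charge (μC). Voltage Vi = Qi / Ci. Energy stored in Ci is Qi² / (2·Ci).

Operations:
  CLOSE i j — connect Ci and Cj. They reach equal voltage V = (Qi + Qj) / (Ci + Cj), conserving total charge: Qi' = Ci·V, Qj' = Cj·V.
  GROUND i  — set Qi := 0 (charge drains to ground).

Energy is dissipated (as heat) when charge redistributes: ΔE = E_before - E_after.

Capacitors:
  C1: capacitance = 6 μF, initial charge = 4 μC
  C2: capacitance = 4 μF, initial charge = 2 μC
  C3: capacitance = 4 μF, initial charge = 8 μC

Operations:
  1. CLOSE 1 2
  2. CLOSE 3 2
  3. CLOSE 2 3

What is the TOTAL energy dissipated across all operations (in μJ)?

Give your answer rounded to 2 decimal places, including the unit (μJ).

Initial: C1(6μF, Q=4μC, V=0.67V), C2(4μF, Q=2μC, V=0.50V), C3(4μF, Q=8μC, V=2.00V)
Op 1: CLOSE 1-2: Q_total=6.00, C_total=10.00, V=0.60; Q1=3.60, Q2=2.40; dissipated=0.033
Op 2: CLOSE 3-2: Q_total=10.40, C_total=8.00, V=1.30; Q3=5.20, Q2=5.20; dissipated=1.960
Op 3: CLOSE 2-3: Q_total=10.40, C_total=8.00, V=1.30; Q2=5.20, Q3=5.20; dissipated=0.000
Total dissipated: 1.993 μJ

Answer: 1.99 μJ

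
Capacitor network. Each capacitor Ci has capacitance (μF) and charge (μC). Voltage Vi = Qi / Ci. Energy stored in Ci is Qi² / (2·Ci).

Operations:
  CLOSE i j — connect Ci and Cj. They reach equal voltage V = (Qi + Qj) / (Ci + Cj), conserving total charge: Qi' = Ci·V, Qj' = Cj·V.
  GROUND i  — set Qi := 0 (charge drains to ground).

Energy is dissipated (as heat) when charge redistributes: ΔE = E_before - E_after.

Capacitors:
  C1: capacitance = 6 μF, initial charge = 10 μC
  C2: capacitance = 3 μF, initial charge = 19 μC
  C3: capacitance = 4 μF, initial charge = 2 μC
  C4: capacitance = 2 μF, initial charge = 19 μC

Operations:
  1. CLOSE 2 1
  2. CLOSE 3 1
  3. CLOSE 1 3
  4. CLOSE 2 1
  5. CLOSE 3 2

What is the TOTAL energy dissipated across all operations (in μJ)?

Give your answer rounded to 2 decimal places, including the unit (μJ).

Initial: C1(6μF, Q=10μC, V=1.67V), C2(3μF, Q=19μC, V=6.33V), C3(4μF, Q=2μC, V=0.50V), C4(2μF, Q=19μC, V=9.50V)
Op 1: CLOSE 2-1: Q_total=29.00, C_total=9.00, V=3.22; Q2=9.67, Q1=19.33; dissipated=21.778
Op 2: CLOSE 3-1: Q_total=21.33, C_total=10.00, V=2.13; Q3=8.53, Q1=12.80; dissipated=8.893
Op 3: CLOSE 1-3: Q_total=21.33, C_total=10.00, V=2.13; Q1=12.80, Q3=8.53; dissipated=0.000
Op 4: CLOSE 2-1: Q_total=22.47, C_total=9.00, V=2.50; Q2=7.49, Q1=14.98; dissipated=1.186
Op 5: CLOSE 3-2: Q_total=16.02, C_total=7.00, V=2.29; Q3=9.16, Q2=6.87; dissipated=0.113
Total dissipated: 31.969 μJ

Answer: 31.97 μJ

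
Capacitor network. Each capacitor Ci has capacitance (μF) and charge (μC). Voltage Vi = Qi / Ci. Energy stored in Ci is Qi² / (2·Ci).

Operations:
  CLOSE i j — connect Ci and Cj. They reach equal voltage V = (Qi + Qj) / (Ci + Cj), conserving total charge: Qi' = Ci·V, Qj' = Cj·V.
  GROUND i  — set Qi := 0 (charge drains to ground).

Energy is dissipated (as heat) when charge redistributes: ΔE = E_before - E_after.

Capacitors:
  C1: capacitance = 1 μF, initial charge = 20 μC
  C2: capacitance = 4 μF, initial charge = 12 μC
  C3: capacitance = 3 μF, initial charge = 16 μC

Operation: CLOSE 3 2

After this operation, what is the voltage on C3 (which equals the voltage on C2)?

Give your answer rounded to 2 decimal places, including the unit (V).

Answer: 4.00 V

Derivation:
Initial: C1(1μF, Q=20μC, V=20.00V), C2(4μF, Q=12μC, V=3.00V), C3(3μF, Q=16μC, V=5.33V)
Op 1: CLOSE 3-2: Q_total=28.00, C_total=7.00, V=4.00; Q3=12.00, Q2=16.00; dissipated=4.667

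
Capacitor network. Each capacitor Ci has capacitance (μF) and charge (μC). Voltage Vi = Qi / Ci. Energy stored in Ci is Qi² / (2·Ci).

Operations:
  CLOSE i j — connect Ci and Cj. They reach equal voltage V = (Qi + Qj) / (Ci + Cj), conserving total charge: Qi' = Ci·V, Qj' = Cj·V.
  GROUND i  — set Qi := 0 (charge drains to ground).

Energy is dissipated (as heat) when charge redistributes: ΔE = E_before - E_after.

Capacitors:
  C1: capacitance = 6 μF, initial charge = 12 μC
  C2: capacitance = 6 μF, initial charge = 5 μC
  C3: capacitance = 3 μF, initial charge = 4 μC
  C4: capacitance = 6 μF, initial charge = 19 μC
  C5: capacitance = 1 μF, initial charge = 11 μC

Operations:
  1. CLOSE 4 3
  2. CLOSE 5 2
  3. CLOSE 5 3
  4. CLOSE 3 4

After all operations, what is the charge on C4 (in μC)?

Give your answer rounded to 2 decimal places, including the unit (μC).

Initial: C1(6μF, Q=12μC, V=2.00V), C2(6μF, Q=5μC, V=0.83V), C3(3μF, Q=4μC, V=1.33V), C4(6μF, Q=19μC, V=3.17V), C5(1μF, Q=11μC, V=11.00V)
Op 1: CLOSE 4-3: Q_total=23.00, C_total=9.00, V=2.56; Q4=15.33, Q3=7.67; dissipated=3.361
Op 2: CLOSE 5-2: Q_total=16.00, C_total=7.00, V=2.29; Q5=2.29, Q2=13.71; dissipated=44.298
Op 3: CLOSE 5-3: Q_total=9.95, C_total=4.00, V=2.49; Q5=2.49, Q3=7.46; dissipated=0.027
Op 4: CLOSE 3-4: Q_total=22.80, C_total=9.00, V=2.53; Q3=7.60, Q4=15.20; dissipated=0.005
Final charges: Q1=12.00, Q2=13.71, Q3=7.60, Q4=15.20, Q5=2.49

Answer: 15.20 μC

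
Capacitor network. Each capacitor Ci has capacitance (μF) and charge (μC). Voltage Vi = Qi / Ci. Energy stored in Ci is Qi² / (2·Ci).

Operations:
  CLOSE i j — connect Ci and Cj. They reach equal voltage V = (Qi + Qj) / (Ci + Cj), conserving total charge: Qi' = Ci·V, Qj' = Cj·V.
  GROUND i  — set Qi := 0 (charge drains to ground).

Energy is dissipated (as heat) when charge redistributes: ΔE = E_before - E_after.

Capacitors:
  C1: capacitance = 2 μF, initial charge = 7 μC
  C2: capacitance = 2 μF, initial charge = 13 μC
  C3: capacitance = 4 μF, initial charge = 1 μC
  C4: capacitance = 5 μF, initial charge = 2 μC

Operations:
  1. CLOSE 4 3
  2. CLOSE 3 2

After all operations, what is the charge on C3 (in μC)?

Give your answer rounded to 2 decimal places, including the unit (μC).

Initial: C1(2μF, Q=7μC, V=3.50V), C2(2μF, Q=13μC, V=6.50V), C3(4μF, Q=1μC, V=0.25V), C4(5μF, Q=2μC, V=0.40V)
Op 1: CLOSE 4-3: Q_total=3.00, C_total=9.00, V=0.33; Q4=1.67, Q3=1.33; dissipated=0.025
Op 2: CLOSE 3-2: Q_total=14.33, C_total=6.00, V=2.39; Q3=9.56, Q2=4.78; dissipated=25.352
Final charges: Q1=7.00, Q2=4.78, Q3=9.56, Q4=1.67

Answer: 9.56 μC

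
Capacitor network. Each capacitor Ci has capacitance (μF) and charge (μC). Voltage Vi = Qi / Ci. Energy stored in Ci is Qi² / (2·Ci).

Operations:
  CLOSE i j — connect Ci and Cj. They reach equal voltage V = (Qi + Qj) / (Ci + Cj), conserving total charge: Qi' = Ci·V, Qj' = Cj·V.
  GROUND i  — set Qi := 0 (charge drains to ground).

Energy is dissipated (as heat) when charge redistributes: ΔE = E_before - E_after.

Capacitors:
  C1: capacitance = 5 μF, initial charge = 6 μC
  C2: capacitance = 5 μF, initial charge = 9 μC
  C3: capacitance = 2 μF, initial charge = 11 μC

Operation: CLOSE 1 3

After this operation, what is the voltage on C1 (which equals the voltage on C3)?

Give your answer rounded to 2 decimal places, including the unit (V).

Initial: C1(5μF, Q=6μC, V=1.20V), C2(5μF, Q=9μC, V=1.80V), C3(2μF, Q=11μC, V=5.50V)
Op 1: CLOSE 1-3: Q_total=17.00, C_total=7.00, V=2.43; Q1=12.14, Q3=4.86; dissipated=13.207

Answer: 2.43 V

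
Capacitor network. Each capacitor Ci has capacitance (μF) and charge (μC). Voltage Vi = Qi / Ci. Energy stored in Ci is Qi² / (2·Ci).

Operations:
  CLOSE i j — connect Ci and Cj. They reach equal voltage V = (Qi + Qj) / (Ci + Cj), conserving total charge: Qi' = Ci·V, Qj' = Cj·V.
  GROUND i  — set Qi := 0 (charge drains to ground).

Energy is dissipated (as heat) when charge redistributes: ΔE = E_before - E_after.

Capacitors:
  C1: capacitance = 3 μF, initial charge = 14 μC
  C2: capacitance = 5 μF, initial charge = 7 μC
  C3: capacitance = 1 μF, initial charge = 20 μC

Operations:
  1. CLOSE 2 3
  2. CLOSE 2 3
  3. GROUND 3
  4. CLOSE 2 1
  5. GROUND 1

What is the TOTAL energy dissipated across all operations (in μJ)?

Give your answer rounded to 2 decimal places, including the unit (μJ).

Answer: 185.53 μJ

Derivation:
Initial: C1(3μF, Q=14μC, V=4.67V), C2(5μF, Q=7μC, V=1.40V), C3(1μF, Q=20μC, V=20.00V)
Op 1: CLOSE 2-3: Q_total=27.00, C_total=6.00, V=4.50; Q2=22.50, Q3=4.50; dissipated=144.150
Op 2: CLOSE 2-3: Q_total=27.00, C_total=6.00, V=4.50; Q2=22.50, Q3=4.50; dissipated=0.000
Op 3: GROUND 3: Q3=0; energy lost=10.125
Op 4: CLOSE 2-1: Q_total=36.50, C_total=8.00, V=4.56; Q2=22.81, Q1=13.69; dissipated=0.026
Op 5: GROUND 1: Q1=0; energy lost=31.225
Total dissipated: 185.526 μJ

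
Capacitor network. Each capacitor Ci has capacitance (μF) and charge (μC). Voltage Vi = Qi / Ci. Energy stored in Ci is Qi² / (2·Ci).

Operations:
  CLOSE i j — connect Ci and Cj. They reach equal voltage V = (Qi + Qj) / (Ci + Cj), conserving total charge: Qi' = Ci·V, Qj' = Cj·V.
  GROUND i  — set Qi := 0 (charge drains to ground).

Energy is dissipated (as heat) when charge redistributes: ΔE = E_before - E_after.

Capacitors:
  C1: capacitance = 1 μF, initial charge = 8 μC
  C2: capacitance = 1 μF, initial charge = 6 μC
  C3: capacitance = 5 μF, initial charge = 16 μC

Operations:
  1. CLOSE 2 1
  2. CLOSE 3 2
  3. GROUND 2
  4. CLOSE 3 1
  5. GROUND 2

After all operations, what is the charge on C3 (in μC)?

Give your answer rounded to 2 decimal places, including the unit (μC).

Answer: 21.81 μC

Derivation:
Initial: C1(1μF, Q=8μC, V=8.00V), C2(1μF, Q=6μC, V=6.00V), C3(5μF, Q=16μC, V=3.20V)
Op 1: CLOSE 2-1: Q_total=14.00, C_total=2.00, V=7.00; Q2=7.00, Q1=7.00; dissipated=1.000
Op 2: CLOSE 3-2: Q_total=23.00, C_total=6.00, V=3.83; Q3=19.17, Q2=3.83; dissipated=6.017
Op 3: GROUND 2: Q2=0; energy lost=7.347
Op 4: CLOSE 3-1: Q_total=26.17, C_total=6.00, V=4.36; Q3=21.81, Q1=4.36; dissipated=4.178
Op 5: GROUND 2: Q2=0; energy lost=0.000
Final charges: Q1=4.36, Q2=0.00, Q3=21.81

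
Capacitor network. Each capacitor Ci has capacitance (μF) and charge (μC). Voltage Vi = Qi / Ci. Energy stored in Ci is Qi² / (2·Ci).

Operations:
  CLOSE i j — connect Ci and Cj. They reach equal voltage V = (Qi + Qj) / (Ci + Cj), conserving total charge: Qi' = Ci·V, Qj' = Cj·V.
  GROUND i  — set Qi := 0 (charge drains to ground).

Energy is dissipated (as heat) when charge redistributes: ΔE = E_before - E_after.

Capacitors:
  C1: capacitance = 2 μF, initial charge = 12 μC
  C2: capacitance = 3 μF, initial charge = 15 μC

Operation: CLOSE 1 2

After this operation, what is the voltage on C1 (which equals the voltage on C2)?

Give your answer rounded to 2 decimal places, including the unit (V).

Initial: C1(2μF, Q=12μC, V=6.00V), C2(3μF, Q=15μC, V=5.00V)
Op 1: CLOSE 1-2: Q_total=27.00, C_total=5.00, V=5.40; Q1=10.80, Q2=16.20; dissipated=0.600

Answer: 5.40 V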